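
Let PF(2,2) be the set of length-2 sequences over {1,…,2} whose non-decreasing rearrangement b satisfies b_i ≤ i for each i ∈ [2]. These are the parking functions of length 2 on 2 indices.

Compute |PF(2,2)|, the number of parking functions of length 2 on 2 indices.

3

Count = 1·3^1 = 1×3 = 3
Check (1,2) → sorted (1,2): b_i ≤ i ∀i, a PF.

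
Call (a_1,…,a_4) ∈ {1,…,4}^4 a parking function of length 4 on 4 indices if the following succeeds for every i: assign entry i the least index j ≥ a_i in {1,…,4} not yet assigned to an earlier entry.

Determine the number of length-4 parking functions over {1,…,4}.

125

Count = (4+1−4)·(4+1)^{4−1} = 1 · 125 = 125 (Pollak)
One tuple (2,3,1,2) → sorted (1,2,2,3): b_i ≤ i ∀i, a PF.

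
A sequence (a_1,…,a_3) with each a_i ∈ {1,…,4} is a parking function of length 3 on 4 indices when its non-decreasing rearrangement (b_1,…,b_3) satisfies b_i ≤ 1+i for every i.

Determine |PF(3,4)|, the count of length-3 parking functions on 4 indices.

50

|PF| = (4+1−3)·(4+1)^{3−1} = 2×25 = 50
Example (1,2,3) → sorted (1,2,3): b_i ≤ 1+i ∀i, a PF.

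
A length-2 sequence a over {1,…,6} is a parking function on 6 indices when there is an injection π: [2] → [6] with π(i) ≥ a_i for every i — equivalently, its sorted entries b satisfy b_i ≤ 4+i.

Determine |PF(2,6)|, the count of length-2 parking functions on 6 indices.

|PF| = (6+1−2)·(6+1)^{2−1} = 5×7 = 35
One tuple (4,3) → sorted (3,4): b_i ≤ 4+i ∀i, a PF.

35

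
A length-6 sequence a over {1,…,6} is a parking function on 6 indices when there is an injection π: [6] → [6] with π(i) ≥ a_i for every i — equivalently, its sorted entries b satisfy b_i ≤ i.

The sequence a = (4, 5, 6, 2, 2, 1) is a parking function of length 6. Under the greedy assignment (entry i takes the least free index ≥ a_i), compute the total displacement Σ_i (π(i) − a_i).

1

Σπ(i) = 1+…+6 = 21; Σa = 4+5+6+2+2+1 = 20; disp = 21−20 = 1.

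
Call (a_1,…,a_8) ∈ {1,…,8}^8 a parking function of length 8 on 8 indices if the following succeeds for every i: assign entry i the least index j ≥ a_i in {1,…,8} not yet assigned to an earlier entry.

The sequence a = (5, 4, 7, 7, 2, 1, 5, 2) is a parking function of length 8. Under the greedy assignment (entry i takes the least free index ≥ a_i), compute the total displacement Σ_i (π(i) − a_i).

Σπ = 36 ({1..8} each once); Σa = 5+4+7+7+2+1+5+2 = 33; disp = 36−33 = 3.

3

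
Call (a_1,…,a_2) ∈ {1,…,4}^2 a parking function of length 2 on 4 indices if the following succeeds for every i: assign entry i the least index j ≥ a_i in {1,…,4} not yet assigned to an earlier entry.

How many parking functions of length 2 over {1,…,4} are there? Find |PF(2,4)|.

15

|PF| = 3·5^1 = 3×5 = 15 (Pollak)
E.g. (1,1) → sorted (1,1): b_i ≤ 2+i ∀i, a PF.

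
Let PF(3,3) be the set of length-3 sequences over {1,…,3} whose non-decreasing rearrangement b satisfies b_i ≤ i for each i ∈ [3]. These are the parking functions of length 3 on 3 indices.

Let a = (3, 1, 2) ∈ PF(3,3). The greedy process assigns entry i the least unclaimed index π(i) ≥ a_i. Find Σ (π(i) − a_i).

Σπ = 3·4/2 = 6 (π permutes [3]); Σa = 3+1+2 = 6; disp = 6−6 = 0.

0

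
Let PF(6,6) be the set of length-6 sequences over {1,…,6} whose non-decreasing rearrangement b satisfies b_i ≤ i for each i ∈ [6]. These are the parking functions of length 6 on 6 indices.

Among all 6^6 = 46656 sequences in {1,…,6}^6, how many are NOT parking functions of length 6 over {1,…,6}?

Count = (7−6)·7^(6−1) = 1 · 16807 = 16807
E.g. (6,1,6,6,5,4) → sorted (1,4,5,6,6,6): b_2=4>2, not a PF.
Total 46656; non-PF = 46656−16807 = 29849

29849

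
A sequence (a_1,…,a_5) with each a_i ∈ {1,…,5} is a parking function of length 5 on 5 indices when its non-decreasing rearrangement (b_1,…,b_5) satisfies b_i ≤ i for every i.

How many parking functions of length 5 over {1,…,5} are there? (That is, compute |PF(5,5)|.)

1296

|PF| = 1·6^4 = 1·1296 = 1296 (Konheim–Weiss)
One tuple (1,5,2,2,1) → sorted (1,1,2,2,5): b_i ≤ i ∀i, a PF.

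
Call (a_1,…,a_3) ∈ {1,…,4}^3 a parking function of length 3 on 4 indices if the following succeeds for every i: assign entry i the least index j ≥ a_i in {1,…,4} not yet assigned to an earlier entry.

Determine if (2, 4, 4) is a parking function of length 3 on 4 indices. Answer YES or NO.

NO

Rearranged: b = (2, 4, 4).
  b_1=2 ≤ 2
  b_2=4 > 3
  fails at i=2 ⇒ NO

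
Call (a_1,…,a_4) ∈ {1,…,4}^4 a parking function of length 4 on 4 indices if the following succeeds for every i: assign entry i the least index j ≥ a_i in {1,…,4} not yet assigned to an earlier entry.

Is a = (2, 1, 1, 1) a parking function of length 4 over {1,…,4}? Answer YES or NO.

Sorted: b = (1, 1, 1, 2).
  b_1=1 ≤ 1
  b_2=1 ≤ 2
  b_3=1 ≤ 3
  b_4=2 ≤ 4
All bounds hold ⇒ YES

YES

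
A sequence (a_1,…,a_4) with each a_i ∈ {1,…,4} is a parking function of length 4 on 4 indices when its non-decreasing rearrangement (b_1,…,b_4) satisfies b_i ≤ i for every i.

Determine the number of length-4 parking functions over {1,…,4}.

125

#PF = 1·5^3 = 1×125 = 125
E.g. (1,3,3,1) → sorted (1,1,3,3): b_i ≤ i ∀i, a PF.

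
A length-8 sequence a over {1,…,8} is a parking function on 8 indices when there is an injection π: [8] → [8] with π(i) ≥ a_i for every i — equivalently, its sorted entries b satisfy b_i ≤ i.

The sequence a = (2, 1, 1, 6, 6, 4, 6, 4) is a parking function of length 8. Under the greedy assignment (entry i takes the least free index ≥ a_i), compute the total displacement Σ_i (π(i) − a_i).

Σπ = 8·9/2 = 36 (π permutes [8]); Σa = 2+1+1+6+6+4+6+4 = 30; disp = 36−30 = 6.

6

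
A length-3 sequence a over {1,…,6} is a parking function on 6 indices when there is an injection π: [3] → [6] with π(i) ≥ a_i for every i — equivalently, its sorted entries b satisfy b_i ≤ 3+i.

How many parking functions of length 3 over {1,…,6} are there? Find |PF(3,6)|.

Count = (7−3)·7^(3−1) = 4 · 49 = 196 (Pollak)
Example (5,5,2) → sorted (2,5,5): b_i ≤ 3+i ∀i, a PF.

196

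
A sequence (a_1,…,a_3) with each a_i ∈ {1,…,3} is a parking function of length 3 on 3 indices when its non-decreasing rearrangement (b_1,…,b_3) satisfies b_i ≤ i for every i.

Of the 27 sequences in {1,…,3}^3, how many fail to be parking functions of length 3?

#PF = (3−3+1)·(3+1)^(3−1) = 1 · 16 = 16 [KW]
E.g. (3,3,3) → sorted (3,3,3): b_1=3>1, not a PF.
So 27 − 16 = 11 fail.

11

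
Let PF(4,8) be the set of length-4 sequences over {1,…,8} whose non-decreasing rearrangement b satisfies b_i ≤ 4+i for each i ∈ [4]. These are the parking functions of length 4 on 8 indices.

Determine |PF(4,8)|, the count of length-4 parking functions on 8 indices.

3645

|PF(4,8)| = (8+1−4)·(8+1)^{4−1} = 5×729 = 3645
E.g. (2,8,7,6) → sorted (2,6,7,8): b_i ≤ 4+i ∀i, a PF.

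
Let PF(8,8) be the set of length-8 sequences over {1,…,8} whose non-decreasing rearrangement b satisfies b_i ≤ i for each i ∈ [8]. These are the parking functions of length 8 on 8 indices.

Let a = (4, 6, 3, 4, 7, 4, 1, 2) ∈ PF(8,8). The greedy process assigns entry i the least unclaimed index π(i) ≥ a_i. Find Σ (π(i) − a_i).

5

Σπ(i) = 1+…+8 = 36; Σa = 4+6+3+4+7+4+1+2 = 31; disp = 36−31 = 5.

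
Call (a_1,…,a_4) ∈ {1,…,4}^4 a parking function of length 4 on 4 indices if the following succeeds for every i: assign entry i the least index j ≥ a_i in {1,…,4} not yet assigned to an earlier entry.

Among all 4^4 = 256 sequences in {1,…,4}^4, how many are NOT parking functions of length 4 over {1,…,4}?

#PF = (5−4)·5^(4−1) = 1 · 125 = 125
Check (3,3,4,3) → sorted (3,3,3,4): b_1=3>1, not a PF.
4^4 − 125 = 256 − 125 = 131

131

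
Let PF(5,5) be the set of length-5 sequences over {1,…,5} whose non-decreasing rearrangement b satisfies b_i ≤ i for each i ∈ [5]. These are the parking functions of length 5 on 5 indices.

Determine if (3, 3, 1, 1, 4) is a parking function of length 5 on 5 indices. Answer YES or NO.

Sorted: b = (1, 1, 3, 3, 4).
  b_1=1 ≤ 1
  b_2=1 ≤ 2
  b_3=3 ≤ 3
  b_4=3 ≤ 4
  b_5=4 ≤ 5
All bounds hold ⇒ YES

YES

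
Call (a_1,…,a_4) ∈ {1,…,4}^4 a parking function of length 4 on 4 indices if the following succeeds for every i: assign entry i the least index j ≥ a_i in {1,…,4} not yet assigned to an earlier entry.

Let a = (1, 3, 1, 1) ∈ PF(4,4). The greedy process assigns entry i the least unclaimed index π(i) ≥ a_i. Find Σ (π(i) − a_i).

Σπ = 10 ({1..4} each once); Σa = 1+3+1+1 = 6; disp = 10−6 = 4.

4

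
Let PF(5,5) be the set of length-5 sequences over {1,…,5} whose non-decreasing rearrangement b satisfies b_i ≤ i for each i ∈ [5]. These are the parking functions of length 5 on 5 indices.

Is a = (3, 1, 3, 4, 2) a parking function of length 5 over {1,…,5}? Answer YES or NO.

YES

Order a: b = (1, 2, 3, 3, 4).
  b_1=1 ≤ 1
  b_2=2 ≤ 2
  b_3=3 ≤ 3
  b_4=3 ≤ 4
  b_5=4 ≤ 5
All bounds hold ⇒ YES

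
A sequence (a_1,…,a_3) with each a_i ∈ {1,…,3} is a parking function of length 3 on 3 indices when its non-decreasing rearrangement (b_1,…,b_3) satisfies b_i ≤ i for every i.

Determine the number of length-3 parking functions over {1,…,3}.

16

|PF| = (4−3)·4^(3−1) = 1×16 = 16 (Konheim–Weiss)
E.g. (2,1,1) → sorted (1,1,2): b_i ≤ i ∀i, a PF.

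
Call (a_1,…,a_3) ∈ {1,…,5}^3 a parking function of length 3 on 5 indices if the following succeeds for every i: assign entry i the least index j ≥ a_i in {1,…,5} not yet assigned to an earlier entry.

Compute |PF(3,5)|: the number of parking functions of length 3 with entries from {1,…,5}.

108

|PF(3,5)| = (5−3+1)·(5+1)^(3−1) = 3×36 = 108
One tuple (4,3,4) → sorted (3,4,4): b_i ≤ 2+i ∀i, a PF.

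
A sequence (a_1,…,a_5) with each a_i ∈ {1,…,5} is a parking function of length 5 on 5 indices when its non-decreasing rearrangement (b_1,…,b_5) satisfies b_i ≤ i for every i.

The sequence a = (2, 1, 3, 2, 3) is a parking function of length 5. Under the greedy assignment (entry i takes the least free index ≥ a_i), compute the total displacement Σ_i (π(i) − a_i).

Σπ = 15 ({1..5} each once); Σa = 2+1+3+2+3 = 11; disp = 15−11 = 4.

4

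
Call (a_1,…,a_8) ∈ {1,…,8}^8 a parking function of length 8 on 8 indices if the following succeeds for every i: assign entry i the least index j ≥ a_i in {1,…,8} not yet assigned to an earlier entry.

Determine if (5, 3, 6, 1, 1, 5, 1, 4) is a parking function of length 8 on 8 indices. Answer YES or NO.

Order a: b = (1, 1, 1, 3, 4, 5, 5, 6).
  b_1=1 ≤ 1
  b_2=1 ≤ 2
  b_3=1 ≤ 3
  b_4=3 ≤ 4
  b_5=4 ≤ 5
  b_6=5 ≤ 6
  b_7=5 ≤ 7
  b_8=6 ≤ 8
All bounds hold ⇒ YES

YES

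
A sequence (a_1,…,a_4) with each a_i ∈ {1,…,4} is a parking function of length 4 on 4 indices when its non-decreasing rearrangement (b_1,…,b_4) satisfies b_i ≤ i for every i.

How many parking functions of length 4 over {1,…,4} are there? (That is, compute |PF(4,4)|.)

125

#PF = (5−4)·5^(4−1) = 1·125 = 125 (Konheim–Weiss)
Example (4,2,1,2) → sorted (1,2,2,4): b_i ≤ i ∀i, a PF.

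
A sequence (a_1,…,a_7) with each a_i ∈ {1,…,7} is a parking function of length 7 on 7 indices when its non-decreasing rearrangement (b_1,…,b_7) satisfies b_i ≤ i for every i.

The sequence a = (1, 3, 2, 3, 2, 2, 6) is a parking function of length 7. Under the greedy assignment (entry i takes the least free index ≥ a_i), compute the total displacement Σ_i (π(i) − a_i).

9

Σπ = 28 ({1..7} each once); Σa = 1+3+2+3+2+2+6 = 19; disp = 28−19 = 9.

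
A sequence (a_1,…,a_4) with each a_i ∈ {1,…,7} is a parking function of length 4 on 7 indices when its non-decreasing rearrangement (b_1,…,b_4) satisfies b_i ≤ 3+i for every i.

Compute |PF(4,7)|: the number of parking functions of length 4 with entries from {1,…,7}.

|PF| = (7−4+1)·(7+1)^(4−1) = 4×512 = 2048 (Konheim–Weiss)
Example (6,4,5,5) → sorted (4,5,5,6): b_i ≤ 3+i ∀i, a PF.

2048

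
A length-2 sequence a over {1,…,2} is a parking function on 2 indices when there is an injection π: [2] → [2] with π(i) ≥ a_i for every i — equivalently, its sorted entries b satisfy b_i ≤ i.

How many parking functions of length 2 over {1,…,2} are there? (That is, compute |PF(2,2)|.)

3

Count = (2−2+1)·(2+1)^(2−1) = 1×3 = 3 [KW]
E.g. (2,1) → sorted (1,2): b_i ≤ i ∀i, a PF.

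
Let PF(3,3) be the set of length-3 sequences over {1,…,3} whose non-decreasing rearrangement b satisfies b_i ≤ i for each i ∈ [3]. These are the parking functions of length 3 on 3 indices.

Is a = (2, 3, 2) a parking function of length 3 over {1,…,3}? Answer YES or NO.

Rearranged: b = (2, 2, 3).
  b_1=2 > 1
  fails at i=1 ⇒ NO

NO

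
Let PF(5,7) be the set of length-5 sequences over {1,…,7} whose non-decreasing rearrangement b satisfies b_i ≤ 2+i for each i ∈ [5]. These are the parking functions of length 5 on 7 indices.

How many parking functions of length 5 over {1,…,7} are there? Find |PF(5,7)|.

12288

#PF = (8−5)·8^(5−1) = 3 · 4096 = 12288
E.g. (1,6,4,4,3) → sorted (1,3,4,4,6): b_i ≤ 2+i ∀i, a PF.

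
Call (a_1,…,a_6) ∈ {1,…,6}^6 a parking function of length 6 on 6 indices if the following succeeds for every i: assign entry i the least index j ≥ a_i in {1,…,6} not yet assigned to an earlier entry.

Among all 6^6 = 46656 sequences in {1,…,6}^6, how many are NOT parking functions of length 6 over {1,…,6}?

#PF = (7−6)·7^(6−1) = 1·16807 = 16807 [KW]
Example (4,2,5,5,4,4) → sorted (2,4,4,4,5,5): b_1=2>1, not a PF.
So 46656 − 16807 = 29849 fail.

29849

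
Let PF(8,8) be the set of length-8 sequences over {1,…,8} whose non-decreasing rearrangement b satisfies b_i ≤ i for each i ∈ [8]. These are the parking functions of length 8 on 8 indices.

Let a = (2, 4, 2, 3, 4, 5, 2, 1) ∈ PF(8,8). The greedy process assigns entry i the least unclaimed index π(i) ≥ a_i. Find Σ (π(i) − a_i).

13

Σπ(i) = 1+…+8 = 36; Σa = 2+4+2+3+4+5+2+1 = 23; disp = 36−23 = 13.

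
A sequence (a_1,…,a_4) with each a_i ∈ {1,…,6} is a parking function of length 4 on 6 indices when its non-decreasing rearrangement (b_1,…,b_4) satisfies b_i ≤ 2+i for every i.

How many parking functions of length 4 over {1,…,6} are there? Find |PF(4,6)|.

1029

#PF = (6−4+1)·(6+1)^(4−1) = 3 · 343 = 1029
Example (5,3,5,1) → sorted (1,3,5,5): b_i ≤ 2+i ∀i, a PF.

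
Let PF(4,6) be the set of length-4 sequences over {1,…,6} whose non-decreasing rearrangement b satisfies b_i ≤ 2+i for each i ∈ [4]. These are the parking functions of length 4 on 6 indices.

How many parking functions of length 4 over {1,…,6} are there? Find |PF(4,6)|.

1029

|PF(4,6)| = (6+1−4)·(6+1)^{4−1} = 3·343 = 1029 (Konheim–Weiss)
E.g. (3,2,4,6) → sorted (2,3,4,6): b_i ≤ 2+i ∀i, a PF.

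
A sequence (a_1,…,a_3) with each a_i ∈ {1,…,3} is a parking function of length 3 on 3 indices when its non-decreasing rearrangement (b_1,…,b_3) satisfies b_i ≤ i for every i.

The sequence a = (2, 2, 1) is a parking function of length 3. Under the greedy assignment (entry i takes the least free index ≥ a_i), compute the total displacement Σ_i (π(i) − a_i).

1

Σπ = 6 ({1..3} each once); Σa = 2+2+1 = 5; disp = 6−5 = 1.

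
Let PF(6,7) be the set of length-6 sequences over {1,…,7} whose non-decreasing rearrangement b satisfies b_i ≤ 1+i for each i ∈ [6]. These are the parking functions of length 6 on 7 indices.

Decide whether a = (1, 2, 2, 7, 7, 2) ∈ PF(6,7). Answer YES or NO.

NO

Rearranged: b = (1, 2, 2, 2, 7, 7).
  b_1=1 ≤ 2
  b_2=2 ≤ 3
  b_3=2 ≤ 4
  b_4=2 ≤ 5
  b_5=7 > 6
  fails at i=5 ⇒ NO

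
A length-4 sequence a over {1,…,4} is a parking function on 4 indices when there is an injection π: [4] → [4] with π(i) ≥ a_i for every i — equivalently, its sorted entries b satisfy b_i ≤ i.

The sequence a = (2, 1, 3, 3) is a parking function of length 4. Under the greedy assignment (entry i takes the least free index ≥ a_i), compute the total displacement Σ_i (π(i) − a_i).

1

Σπ = 4·5/2 = 10 (π permutes [4]); Σa = 2+1+3+3 = 9; disp = 10−9 = 1.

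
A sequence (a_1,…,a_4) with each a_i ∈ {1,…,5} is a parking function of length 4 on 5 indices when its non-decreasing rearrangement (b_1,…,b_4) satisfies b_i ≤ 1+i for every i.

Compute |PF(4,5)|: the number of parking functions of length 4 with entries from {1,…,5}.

432

|PF| = (5−4+1)·(5+1)^(4−1) = 2·216 = 432 (Pollak)
Check (4,2,4,1) → sorted (1,2,4,4): b_i ≤ 1+i ∀i, a PF.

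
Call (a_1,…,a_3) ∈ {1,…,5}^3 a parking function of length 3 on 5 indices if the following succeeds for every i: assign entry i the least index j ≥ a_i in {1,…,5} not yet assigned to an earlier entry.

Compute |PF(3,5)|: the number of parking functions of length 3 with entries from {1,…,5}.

108

Count = (5+1−3)·(5+1)^{3−1} = 3 · 36 = 108 [KW]
One tuple (3,3,2) → sorted (2,3,3): b_i ≤ 2+i ∀i, a PF.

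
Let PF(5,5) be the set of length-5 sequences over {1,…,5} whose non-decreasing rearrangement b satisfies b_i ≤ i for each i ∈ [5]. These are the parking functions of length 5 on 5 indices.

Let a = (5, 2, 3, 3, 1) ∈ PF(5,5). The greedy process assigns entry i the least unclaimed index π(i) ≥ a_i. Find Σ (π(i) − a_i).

Σπ = 15 ({1..5} each once); Σa = 5+2+3+3+1 = 14; disp = 15−14 = 1.

1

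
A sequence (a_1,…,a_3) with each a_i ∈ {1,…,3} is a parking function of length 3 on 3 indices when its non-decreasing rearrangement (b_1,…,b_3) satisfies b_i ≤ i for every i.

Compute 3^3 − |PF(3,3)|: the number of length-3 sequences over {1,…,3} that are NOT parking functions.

#PF = (3+1−3)·(3+1)^{3−1} = 1 · 16 = 16 (Konheim–Weiss)
E.g. (2,2,2) → sorted (2,2,2): b_1=2>1, not a PF.
So 27 − 16 = 11 fail.

11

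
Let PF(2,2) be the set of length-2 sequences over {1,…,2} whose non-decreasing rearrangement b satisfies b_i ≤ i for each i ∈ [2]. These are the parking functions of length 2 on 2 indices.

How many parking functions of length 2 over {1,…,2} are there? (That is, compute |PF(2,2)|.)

3

|PF(2,2)| = (2+1−2)·(2+1)^{2−1} = 1×3 = 3 (Konheim–Weiss)
One tuple (1,1) → sorted (1,1): b_i ≤ i ∀i, a PF.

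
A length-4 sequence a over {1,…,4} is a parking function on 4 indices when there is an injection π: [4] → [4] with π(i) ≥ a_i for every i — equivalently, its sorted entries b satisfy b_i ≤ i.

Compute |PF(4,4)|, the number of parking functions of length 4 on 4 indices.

125

|PF(4,4)| = (5−4)·5^(4−1) = 1·125 = 125 (Konheim–Weiss)
Check (2,4,1,1) → sorted (1,1,2,4): b_i ≤ i ∀i, a PF.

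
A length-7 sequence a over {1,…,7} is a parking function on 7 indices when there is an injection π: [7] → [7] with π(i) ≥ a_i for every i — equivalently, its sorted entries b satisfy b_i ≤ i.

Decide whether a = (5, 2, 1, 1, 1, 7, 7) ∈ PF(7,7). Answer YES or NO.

NO

Order a: b = (1, 1, 1, 2, 5, 7, 7).
  b_1=1 ≤ 1
  b_2=1 ≤ 2
  b_3=1 ≤ 3
  b_4=2 ≤ 4
  b_5=5 ≤ 5
  b_6=7 > 6
  fails at i=6 ⇒ NO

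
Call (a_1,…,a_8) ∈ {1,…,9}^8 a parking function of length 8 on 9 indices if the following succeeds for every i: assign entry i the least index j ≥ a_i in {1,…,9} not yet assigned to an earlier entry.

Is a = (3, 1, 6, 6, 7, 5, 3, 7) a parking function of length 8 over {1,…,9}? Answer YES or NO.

YES

Order a: b = (1, 3, 3, 5, 6, 6, 7, 7).
  b_1=1 ≤ 2
  b_2=3 ≤ 3
  b_3=3 ≤ 4
  b_4=5 ≤ 5
  b_5=6 ≤ 6
  b_6=6 ≤ 7
  b_7=7 ≤ 8
  b_8=7 ≤ 9
All bounds hold ⇒ YES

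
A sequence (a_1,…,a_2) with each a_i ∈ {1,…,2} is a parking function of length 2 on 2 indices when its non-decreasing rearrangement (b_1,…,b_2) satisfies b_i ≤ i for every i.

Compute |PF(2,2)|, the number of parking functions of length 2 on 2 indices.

Count = (3−2)·3^(2−1) = 1 · 3 = 3 (Konheim–Weiss)
One tuple (1,2) → sorted (1,2): b_i ≤ i ∀i, a PF.

3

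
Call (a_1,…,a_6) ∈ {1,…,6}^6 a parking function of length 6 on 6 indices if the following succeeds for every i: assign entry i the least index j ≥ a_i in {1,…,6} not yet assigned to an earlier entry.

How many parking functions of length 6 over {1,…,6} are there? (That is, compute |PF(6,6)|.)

|PF(6,6)| = (6−6+1)·(6+1)^(6−1) = 1×16807 = 16807 [KW]
Check (1,2,3,3,3,2) → sorted (1,2,2,3,3,3): b_i ≤ i ∀i, a PF.

16807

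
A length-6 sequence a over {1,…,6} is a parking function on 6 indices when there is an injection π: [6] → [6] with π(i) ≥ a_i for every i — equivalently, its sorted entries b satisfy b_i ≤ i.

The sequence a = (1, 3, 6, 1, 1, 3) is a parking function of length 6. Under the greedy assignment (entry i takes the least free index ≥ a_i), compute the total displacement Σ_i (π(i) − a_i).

6

Σπ = 21 ({1..6} each once); Σa = 1+3+6+1+1+3 = 15; disp = 21−15 = 6.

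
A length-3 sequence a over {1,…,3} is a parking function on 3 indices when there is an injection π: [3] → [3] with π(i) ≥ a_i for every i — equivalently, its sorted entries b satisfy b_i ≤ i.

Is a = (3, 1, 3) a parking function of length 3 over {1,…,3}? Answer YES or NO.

NO

Order a: b = (1, 3, 3).
  b_1=1 ≤ 1
  b_2=3 > 2
  fails at i=2 ⇒ NO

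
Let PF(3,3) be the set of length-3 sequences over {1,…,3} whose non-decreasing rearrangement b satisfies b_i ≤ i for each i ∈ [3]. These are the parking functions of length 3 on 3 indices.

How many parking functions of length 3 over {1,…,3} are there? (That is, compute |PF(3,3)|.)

#PF = (3+1−3)·(3+1)^{3−1} = 1·16 = 16 [KW]
Example (1,2,1) → sorted (1,1,2): b_i ≤ i ∀i, a PF.

16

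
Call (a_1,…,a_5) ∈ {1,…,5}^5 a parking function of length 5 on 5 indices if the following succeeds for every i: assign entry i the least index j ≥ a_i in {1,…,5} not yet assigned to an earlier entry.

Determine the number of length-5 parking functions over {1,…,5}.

|PF(5,5)| = (6−5)·6^(5−1) = 1×1296 = 1296 [KW]
E.g. (1,4,1,2,4) → sorted (1,1,2,4,4): b_i ≤ i ∀i, a PF.

1296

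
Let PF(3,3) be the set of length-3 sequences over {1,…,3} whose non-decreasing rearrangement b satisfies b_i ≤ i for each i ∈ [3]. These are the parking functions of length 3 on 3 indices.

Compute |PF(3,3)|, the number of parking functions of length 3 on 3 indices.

Count = (3+1−3)·(3+1)^{3−1} = 1×16 = 16 [KW]
Check (2,1,1) → sorted (1,1,2): b_i ≤ i ∀i, a PF.

16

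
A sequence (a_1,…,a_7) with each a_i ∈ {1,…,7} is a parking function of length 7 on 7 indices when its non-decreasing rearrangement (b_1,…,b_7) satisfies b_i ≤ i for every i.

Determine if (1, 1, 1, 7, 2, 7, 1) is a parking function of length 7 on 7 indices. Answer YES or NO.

NO

Order a: b = (1, 1, 1, 1, 2, 7, 7).
  b_1=1 ≤ 1
  b_2=1 ≤ 2
  b_3=1 ≤ 3
  b_4=1 ≤ 4
  b_5=2 ≤ 5
  b_6=7 > 6
  fails at i=6 ⇒ NO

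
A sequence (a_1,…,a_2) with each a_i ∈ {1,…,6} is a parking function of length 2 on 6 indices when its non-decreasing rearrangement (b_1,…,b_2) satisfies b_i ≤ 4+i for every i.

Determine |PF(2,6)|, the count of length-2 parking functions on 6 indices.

35

|PF| = (6+1−2)·(6+1)^{2−1} = 5·7 = 35 [KW]
One tuple (3,2) → sorted (2,3): b_i ≤ 4+i ∀i, a PF.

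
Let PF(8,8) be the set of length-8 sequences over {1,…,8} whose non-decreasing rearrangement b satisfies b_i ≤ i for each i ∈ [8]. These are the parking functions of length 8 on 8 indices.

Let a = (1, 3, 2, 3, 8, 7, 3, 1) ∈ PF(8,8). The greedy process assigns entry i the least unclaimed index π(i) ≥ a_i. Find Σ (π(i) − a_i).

Σπ = 36 ({1..8} each once); Σa = 1+3+2+3+8+7+3+1 = 28; disp = 36−28 = 8.

8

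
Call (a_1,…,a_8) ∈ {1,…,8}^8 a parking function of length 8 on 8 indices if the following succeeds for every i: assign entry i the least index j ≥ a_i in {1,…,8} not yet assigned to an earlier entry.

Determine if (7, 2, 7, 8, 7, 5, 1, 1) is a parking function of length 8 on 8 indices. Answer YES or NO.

Sorted: b = (1, 1, 2, 5, 7, 7, 7, 8).
  b_1=1 ≤ 1
  b_2=1 ≤ 2
  b_3=2 ≤ 3
  b_4=5 > 4
  fails at i=4 ⇒ NO

NO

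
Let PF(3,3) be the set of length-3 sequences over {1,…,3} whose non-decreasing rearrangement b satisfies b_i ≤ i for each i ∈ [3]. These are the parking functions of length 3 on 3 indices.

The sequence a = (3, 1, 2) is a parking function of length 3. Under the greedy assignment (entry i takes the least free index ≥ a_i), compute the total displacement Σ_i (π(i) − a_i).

0

Σπ = 3·4/2 = 6 (π permutes [3]); Σa = 3+1+2 = 6; disp = 6−6 = 0.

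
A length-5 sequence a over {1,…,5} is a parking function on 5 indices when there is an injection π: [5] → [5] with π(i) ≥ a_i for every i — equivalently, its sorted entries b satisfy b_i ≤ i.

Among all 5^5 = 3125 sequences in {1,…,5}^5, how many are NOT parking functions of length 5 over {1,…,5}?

#PF = 1·6^4 = 1·1296 = 1296 [KW]
One tuple (5,4,2,4,5) → sorted (2,4,4,5,5): b_1=2>1, not a PF.
5^5 − 1296 = 3125 − 1296 = 1829

1829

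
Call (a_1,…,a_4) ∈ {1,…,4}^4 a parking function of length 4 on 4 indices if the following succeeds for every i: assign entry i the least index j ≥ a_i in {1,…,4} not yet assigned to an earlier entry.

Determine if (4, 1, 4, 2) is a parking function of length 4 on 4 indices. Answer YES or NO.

Rearranged: b = (1, 2, 4, 4).
  b_1=1 ≤ 1
  b_2=2 ≤ 2
  b_3=4 > 3
  fails at i=3 ⇒ NO

NO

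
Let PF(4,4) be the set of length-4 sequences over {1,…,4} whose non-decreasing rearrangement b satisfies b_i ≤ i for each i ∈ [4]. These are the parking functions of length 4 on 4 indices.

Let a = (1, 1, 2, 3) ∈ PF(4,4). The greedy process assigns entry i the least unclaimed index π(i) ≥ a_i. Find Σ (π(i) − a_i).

3

Σπ = 4·5/2 = 10 (π permutes [4]); Σa = 1+1+2+3 = 7; disp = 10−7 = 3.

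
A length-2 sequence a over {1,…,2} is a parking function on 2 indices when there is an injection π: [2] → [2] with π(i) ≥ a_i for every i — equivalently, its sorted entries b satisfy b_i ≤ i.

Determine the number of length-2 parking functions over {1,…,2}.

3

|PF| = (2+1−2)·(2+1)^{2−1} = 1×3 = 3
One tuple (1,2) → sorted (1,2): b_i ≤ i ∀i, a PF.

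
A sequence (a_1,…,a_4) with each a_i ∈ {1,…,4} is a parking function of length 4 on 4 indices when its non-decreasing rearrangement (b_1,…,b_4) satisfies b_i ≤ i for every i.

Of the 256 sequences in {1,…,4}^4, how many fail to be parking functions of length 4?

131

|PF| = (5−4)·5^(4−1) = 1 · 125 = 125 (Konheim–Weiss)
Example (4,2,3,4) → sorted (2,3,4,4): b_1=2>1, not a PF.
4^4 − 125 = 256 − 125 = 131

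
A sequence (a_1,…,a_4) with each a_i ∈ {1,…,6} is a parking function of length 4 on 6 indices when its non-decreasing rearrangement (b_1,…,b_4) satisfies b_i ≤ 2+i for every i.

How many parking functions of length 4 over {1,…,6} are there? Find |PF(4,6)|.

|PF(4,6)| = (7−4)·7^(4−1) = 3·343 = 1029 (Konheim–Weiss)
One tuple (1,5,2,1) → sorted (1,1,2,5): b_i ≤ 2+i ∀i, a PF.

1029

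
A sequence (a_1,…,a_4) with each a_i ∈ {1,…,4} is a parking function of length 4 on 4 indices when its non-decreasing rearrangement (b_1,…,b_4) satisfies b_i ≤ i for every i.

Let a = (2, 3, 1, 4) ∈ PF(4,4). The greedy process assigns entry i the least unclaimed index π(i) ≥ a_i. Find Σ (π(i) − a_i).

Σπ = 10 ({1..4} each once); Σa = 2+3+1+4 = 10; disp = 10−10 = 0.

0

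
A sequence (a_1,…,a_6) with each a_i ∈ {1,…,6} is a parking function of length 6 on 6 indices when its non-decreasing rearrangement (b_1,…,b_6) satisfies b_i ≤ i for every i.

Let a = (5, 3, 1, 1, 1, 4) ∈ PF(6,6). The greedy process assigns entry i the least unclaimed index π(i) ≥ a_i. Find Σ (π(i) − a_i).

Σπ = 6·7/2 = 21 (π permutes [6]); Σa = 5+3+1+1+1+4 = 15; disp = 21−15 = 6.

6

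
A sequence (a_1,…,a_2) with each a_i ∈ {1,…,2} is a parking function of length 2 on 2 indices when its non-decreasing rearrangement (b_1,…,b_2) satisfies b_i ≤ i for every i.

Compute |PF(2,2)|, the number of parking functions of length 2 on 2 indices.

3

|PF| = (3−2)·3^(2−1) = 1·3 = 3 (Konheim–Weiss)
Check (1,2) → sorted (1,2): b_i ≤ i ∀i, a PF.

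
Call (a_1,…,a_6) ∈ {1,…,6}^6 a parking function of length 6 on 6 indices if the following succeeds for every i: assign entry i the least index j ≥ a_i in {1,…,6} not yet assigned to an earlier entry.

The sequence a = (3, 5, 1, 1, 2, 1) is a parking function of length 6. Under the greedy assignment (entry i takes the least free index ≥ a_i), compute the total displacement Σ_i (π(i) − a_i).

8

Σπ = 21 ({1..6} each once); Σa = 3+5+1+1+2+1 = 13; disp = 21−13 = 8.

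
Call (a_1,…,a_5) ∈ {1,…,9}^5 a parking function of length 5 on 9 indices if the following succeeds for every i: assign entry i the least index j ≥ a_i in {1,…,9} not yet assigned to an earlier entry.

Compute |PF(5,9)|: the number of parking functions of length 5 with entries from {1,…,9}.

#PF = (9−5+1)·(9+1)^(5−1) = 5·10000 = 50000 (Pollak)
Check (4,8,1,5,5) → sorted (1,4,5,5,8): b_i ≤ 4+i ∀i, a PF.

50000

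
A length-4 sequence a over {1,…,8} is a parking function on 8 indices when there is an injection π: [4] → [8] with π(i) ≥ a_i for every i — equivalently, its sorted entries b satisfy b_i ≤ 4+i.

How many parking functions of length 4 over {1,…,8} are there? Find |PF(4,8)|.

Count = (8+1−4)·(8+1)^{4−1} = 5 · 729 = 3645
Example (3,8,6,4) → sorted (3,4,6,8): b_i ≤ 4+i ∀i, a PF.

3645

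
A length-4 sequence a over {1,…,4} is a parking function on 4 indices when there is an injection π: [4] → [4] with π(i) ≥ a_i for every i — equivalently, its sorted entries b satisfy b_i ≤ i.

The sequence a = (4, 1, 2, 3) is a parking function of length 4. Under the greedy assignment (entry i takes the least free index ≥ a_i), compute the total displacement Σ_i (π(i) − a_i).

0

Σπ = 10 ({1..4} each once); Σa = 4+1+2+3 = 10; disp = 10−10 = 0.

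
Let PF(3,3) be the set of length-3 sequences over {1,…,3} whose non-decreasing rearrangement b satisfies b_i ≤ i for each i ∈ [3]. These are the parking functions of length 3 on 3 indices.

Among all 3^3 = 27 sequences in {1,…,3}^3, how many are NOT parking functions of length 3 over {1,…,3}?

11

Count = 1·4^2 = 1×16 = 16 (Konheim–Weiss)
Example (3,2,3) → sorted (2,3,3): b_1=2>1, not a PF.
Total 27; non-PF = 27−16 = 11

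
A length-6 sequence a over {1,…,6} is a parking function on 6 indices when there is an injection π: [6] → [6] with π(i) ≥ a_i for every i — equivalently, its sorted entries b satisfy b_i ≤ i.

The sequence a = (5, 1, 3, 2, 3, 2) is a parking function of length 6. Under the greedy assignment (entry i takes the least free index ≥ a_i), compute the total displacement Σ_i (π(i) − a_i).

5

Σπ(i) = 1+…+6 = 21; Σa = 5+1+3+2+3+2 = 16; disp = 21−16 = 5.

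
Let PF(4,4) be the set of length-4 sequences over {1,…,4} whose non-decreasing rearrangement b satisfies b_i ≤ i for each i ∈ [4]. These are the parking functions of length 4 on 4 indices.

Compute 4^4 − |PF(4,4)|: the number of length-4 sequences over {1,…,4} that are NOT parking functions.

|PF(4,4)| = 1·5^3 = 1·125 = 125 [KW]
Example (3,2,4,3) → sorted (2,3,3,4): b_1=2>1, not a PF.
So 256 − 125 = 131 fail.

131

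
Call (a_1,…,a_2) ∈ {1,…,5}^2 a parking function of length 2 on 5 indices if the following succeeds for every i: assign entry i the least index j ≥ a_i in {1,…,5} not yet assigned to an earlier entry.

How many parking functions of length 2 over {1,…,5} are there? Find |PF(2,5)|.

24

|PF(2,5)| = 4·6^1 = 4·6 = 24 (Konheim–Weiss)
One tuple (4,3) → sorted (3,4): b_i ≤ 3+i ∀i, a PF.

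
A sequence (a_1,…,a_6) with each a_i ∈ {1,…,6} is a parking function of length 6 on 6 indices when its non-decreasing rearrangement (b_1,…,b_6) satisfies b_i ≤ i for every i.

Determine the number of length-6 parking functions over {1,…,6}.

16807

#PF = (6+1−6)·(6+1)^{6−1} = 1·16807 = 16807 (Konheim–Weiss)
One tuple (6,1,1,4,2,3) → sorted (1,1,2,3,4,6): b_i ≤ i ∀i, a PF.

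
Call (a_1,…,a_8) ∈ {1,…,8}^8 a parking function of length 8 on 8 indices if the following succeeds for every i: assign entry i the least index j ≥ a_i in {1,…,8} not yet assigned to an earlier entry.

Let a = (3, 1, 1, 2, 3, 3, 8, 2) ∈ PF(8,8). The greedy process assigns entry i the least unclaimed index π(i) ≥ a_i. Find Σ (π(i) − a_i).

Σπ = 8·9/2 = 36 (π permutes [8]); Σa = 3+1+1+2+3+3+8+2 = 23; disp = 36−23 = 13.

13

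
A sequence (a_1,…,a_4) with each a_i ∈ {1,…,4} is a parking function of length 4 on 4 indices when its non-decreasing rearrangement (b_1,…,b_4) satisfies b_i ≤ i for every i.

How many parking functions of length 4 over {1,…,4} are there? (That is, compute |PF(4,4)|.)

125

Count = (4−4+1)·(4+1)^(4−1) = 1 · 125 = 125 (Konheim–Weiss)
One tuple (2,1,4,2) → sorted (1,2,2,4): b_i ≤ i ∀i, a PF.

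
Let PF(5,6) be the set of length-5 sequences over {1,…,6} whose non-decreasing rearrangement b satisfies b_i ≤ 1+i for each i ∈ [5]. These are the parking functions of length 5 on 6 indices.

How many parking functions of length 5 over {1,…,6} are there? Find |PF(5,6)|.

Count = (7−5)·7^(5−1) = 2 · 2401 = 4802 [KW]
E.g. (2,2,6,5,2) → sorted (2,2,2,5,6): b_i ≤ 1+i ∀i, a PF.

4802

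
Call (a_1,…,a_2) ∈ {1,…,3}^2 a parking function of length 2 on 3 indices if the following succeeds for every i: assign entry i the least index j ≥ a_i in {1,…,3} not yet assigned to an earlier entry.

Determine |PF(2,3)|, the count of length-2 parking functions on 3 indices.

8

|PF(2,3)| = 2·4^1 = 2×4 = 8 (Konheim–Weiss)
E.g. (3,1) → sorted (1,3): b_i ≤ 1+i ∀i, a PF.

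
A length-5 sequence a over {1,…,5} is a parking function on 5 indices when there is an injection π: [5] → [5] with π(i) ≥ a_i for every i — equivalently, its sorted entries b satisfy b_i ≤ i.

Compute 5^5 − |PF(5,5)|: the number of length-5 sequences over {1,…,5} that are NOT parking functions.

#PF = (5+1−5)·(5+1)^{5−1} = 1 · 1296 = 1296
Check (2,1,5,4,4) → sorted (1,2,4,4,5): b_3=4>3, not a PF.
Total 3125; non-PF = 3125−1296 = 1829

1829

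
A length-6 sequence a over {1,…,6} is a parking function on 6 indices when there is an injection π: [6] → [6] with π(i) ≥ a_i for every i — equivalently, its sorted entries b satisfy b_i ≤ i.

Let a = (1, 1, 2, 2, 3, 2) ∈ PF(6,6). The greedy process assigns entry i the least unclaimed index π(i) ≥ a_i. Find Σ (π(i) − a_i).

10

Σπ = 6·7/2 = 21 (π permutes [6]); Σa = 1+1+2+2+3+2 = 11; disp = 21−11 = 10.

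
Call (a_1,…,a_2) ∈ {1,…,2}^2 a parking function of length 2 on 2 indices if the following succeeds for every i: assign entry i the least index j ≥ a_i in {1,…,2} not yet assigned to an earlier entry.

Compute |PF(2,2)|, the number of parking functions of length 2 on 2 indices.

|PF| = (2+1−2)·(2+1)^{2−1} = 1 · 3 = 3 (Konheim–Weiss)
Check (2,1) → sorted (1,2): b_i ≤ i ∀i, a PF.

3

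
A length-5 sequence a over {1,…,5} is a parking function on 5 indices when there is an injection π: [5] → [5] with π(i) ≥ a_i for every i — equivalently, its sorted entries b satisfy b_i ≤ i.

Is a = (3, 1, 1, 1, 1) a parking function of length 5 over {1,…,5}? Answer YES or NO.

YES

Sorted: b = (1, 1, 1, 1, 3).
  b_1=1 ≤ 1
  b_2=1 ≤ 2
  b_3=1 ≤ 3
  b_4=1 ≤ 4
  b_5=3 ≤ 5
All bounds hold ⇒ YES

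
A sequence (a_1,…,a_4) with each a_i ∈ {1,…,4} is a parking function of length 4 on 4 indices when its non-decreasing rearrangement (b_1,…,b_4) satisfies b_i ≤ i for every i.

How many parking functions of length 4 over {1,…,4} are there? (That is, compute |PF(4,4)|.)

125

|PF| = (4+1−4)·(4+1)^{4−1} = 1 · 125 = 125 (Pollak)
One tuple (2,4,3,1) → sorted (1,2,3,4): b_i ≤ i ∀i, a PF.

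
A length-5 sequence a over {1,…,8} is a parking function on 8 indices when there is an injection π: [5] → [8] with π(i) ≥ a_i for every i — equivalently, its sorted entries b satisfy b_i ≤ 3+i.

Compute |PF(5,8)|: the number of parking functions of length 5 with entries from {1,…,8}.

26244

|PF(5,8)| = (9−5)·9^(5−1) = 4 · 6561 = 26244 (Konheim–Weiss)
E.g. (6,6,4,2,7) → sorted (2,4,6,6,7): b_i ≤ 3+i ∀i, a PF.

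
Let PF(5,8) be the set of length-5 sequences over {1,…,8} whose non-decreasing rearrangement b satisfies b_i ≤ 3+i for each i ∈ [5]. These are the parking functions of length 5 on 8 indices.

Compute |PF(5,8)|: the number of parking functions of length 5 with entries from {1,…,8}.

#PF = (8−5+1)·(8+1)^(5−1) = 4 · 6561 = 26244 (Pollak)
One tuple (2,7,7,3,5) → sorted (2,3,5,7,7): b_i ≤ 3+i ∀i, a PF.

26244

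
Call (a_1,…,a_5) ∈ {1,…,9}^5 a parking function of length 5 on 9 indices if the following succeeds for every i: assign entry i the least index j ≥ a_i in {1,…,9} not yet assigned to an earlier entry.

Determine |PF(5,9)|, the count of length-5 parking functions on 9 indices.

50000

#PF = 5·10^4 = 5×10000 = 50000 [KW]
One tuple (7,2,8,6,3) → sorted (2,3,6,7,8): b_i ≤ 4+i ∀i, a PF.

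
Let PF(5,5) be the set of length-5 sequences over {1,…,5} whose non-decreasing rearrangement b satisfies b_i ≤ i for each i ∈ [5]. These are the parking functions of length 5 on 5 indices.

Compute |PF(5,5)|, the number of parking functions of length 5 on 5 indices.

1296

|PF| = (5+1−5)·(5+1)^{5−1} = 1 · 1296 = 1296 (Konheim–Weiss)
Check (1,2,4,2,3) → sorted (1,2,2,3,4): b_i ≤ i ∀i, a PF.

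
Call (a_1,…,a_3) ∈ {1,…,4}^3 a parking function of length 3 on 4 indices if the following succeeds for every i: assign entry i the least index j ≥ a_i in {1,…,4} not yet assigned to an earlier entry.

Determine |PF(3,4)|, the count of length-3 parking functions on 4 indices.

50

#PF = 2·5^2 = 2×25 = 50 (Konheim–Weiss)
Check (1,3,1) → sorted (1,1,3): b_i ≤ 1+i ∀i, a PF.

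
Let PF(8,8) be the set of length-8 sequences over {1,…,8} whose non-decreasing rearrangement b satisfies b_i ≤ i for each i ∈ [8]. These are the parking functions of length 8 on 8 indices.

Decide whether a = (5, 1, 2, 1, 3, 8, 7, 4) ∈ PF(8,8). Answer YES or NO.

YES

Sorted: b = (1, 1, 2, 3, 4, 5, 7, 8).
  b_1=1 ≤ 1
  b_2=1 ≤ 2
  b_3=2 ≤ 3
  b_4=3 ≤ 4
  b_5=4 ≤ 5
  b_6=5 ≤ 6
  b_7=7 ≤ 7
  b_8=8 ≤ 8
All bounds hold ⇒ YES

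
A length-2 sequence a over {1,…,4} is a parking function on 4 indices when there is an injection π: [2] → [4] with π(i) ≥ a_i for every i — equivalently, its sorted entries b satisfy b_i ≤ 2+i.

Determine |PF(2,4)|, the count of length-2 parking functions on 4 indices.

15

|PF(2,4)| = 3·5^1 = 3·5 = 15 (Pollak)
E.g. (3,3) → sorted (3,3): b_i ≤ 2+i ∀i, a PF.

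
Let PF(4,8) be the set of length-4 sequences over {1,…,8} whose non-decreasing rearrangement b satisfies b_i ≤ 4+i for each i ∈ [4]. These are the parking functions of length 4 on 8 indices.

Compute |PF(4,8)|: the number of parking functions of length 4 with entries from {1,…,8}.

#PF = (9−4)·9^(4−1) = 5 · 729 = 3645
E.g. (8,3,6,7) → sorted (3,6,7,8): b_i ≤ 4+i ∀i, a PF.

3645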